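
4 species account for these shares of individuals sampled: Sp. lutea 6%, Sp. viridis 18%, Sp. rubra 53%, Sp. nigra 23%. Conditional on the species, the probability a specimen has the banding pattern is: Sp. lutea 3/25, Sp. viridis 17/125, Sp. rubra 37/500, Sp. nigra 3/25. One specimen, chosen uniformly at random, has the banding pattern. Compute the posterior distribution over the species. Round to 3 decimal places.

By Bayes' rule, posterior ∝ prior × likelihood:
  Sp. lutea: 0.06 × 0.12 = 0.0072
  Sp. viridis: 0.18 × 0.136 = 0.02448
  Sp. rubra: 0.53 × 0.074 = 0.03922
  Sp. nigra: 0.23 × 0.12 = 0.0276
Sum = 0.0985.
P(Sp. lutea | banded) = 0.0072/0.0985 ≈ 0.073
P(Sp. viridis | banded) = 0.02448/0.0985 ≈ 0.249
P(Sp. rubra | banded) = 0.03922/0.0985 ≈ 0.398
P(Sp. nigra | banded) = 0.0276/0.0985 ≈ 0.280

Sp. lutea 0.073, Sp. viridis 0.249, Sp. rubra 0.398, Sp. nigra 0.280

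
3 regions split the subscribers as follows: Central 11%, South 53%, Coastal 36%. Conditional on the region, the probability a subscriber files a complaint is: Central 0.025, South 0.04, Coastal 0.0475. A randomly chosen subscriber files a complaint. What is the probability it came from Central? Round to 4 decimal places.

0.0670

Unnormalized posteriors (prior × likelihood):
  Central: 0.11 × 0.025 = 0.00275
  South: 0.53 × 0.04 = 0.0212
  Coastal: 0.36 × 0.0475 = 0.0171
Normalizing constant = 0.04105.
P(Central | evidence) = 0.00275 / 0.04105 ≈ 0.0670.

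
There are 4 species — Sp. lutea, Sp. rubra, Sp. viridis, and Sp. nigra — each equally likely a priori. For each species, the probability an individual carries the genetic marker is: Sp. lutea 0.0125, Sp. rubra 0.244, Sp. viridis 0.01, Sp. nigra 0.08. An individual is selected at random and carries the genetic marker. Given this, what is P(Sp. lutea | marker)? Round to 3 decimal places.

0.036

Since the prior is uniform, the posterior is proportional to the likelihood:
  Sp. lutea: 0.0125
  Sp. rubra: 0.244
  Sp. viridis: 0.01
  Sp. nigra: 0.08
Normalizing constant = 0.3465.
P(Sp. lutea | evidence) = 0.0125 / 0.3465 ≈ 0.036.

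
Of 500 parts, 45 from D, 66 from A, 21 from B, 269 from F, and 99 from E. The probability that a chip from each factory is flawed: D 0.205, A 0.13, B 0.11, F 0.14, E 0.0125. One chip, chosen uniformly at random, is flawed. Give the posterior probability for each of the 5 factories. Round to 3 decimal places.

D 0.156, A 0.145, B 0.039, F 0.638, E 0.021

Compute prior × likelihood for every hypothesis:
  D: 0.09 × 0.205 = 0.01845
  A: 0.132 × 0.13 = 0.01716
  B: 0.042 × 0.11 = 0.00462
  F: 0.538 × 0.14 = 0.07532
  E: 0.198 × 0.0125 = 0.002475
Normalizing constant = 0.118025.
P(D | flawed) = 0.01845/0.118025 ≈ 0.156
P(A | flawed) = 0.01716/0.118025 ≈ 0.145
P(B | flawed) = 0.00462/0.118025 ≈ 0.039
P(F | flawed) = 0.07532/0.118025 ≈ 0.638
P(E | flawed) = 0.002475/0.118025 ≈ 0.021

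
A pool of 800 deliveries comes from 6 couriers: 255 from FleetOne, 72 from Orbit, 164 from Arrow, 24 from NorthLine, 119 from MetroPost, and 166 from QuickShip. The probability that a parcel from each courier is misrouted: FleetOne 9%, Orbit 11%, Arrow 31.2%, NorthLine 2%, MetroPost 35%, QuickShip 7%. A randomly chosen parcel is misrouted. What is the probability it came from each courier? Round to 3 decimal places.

Unnormalized posteriors (prior × likelihood):
  FleetOne: 0.31875 × 0.09 = 0.0286875
  Orbit: 0.09 × 0.11 = 0.0099
  Arrow: 0.205 × 0.312 = 0.06396
  NorthLine: 0.03 × 0.02 = 0.0006
  MetroPost: 0.14875 × 0.35 = 0.0520625
  QuickShip: 0.2075 × 0.07 = 0.014525
Sum = 0.169735.
P(FleetOne | misrouted) = 0.0286875/0.169735 ≈ 0.169
P(Orbit | misrouted) = 0.0099/0.169735 ≈ 0.058
P(Arrow | misrouted) = 0.06396/0.169735 ≈ 0.377
P(NorthLine | misrouted) = 0.0006/0.169735 ≈ 0.004
P(MetroPost | misrouted) = 0.0520625/0.169735 ≈ 0.307
P(QuickShip | misrouted) = 0.014525/0.169735 ≈ 0.086
(Check: 0.169+0.058+0.377+0.004+0.307+0.086 = 1.001.)

FleetOne 0.169, Orbit 0.058, Arrow 0.377, NorthLine 0.004, MetroPost 0.307, QuickShip 0.086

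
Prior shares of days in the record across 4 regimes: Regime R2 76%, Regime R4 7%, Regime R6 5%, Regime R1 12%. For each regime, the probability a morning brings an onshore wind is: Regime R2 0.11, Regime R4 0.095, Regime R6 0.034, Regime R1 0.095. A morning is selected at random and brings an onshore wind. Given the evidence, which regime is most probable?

Regime R2

By Bayes' rule, posterior ∝ prior × likelihood:
  Regime R2: 0.76 × 0.11 = 0.0836
  Regime R4: 0.07 × 0.095 = 0.00665
  Regime R6: 0.05 × 0.034 = 0.0017
  Regime R1: 0.12 × 0.095 = 0.0114
Normalizing constant = 0.10335.
Largest term belongs to Regime R2, so Regime R2 is most probable.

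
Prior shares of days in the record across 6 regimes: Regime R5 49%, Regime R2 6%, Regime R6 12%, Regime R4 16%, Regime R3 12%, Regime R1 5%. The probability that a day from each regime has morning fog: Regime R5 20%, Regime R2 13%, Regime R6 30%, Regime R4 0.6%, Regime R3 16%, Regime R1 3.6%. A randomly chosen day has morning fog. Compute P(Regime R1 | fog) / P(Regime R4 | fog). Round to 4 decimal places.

1.8750

Prior × likelihood for each hypothesis:
  Regime R5: 0.49 × 0.2 = 0.098
  Regime R2: 0.06 × 0.13 = 0.0078
  Regime R6: 0.12 × 0.3 = 0.036
  Regime R4: 0.16 × 0.006 = 0.00096
  Regime R3: 0.12 × 0.16 = 0.0192
  Regime R1: 0.05 × 0.036 = 0.0018
Total = 0.16376.
The ratio is 0.0018 / 0.00096 (the normalizer cancels) = 1.8750.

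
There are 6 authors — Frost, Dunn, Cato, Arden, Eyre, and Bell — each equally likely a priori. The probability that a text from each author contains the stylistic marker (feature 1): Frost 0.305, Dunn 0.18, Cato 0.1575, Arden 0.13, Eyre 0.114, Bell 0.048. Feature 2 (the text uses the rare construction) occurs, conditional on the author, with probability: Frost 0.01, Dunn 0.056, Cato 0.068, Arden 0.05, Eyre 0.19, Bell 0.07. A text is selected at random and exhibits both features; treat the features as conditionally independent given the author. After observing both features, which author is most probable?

Since the prior is uniform, the posterior is proportional to the likelihood:
  Frost: 0.305 × 0.01 = 0.00305
  Dunn: 0.18 × 0.056 = 0.01008
  Cato: 0.1575 × 0.068 = 0.01071
  Arden: 0.13 × 0.05 = 0.0065
  Eyre: 0.114 × 0.19 = 0.02166
  Bell: 0.048 × 0.07 = 0.00336
Sum = 0.05536.
Largest term belongs to Eyre, so Eyre is most probable.

Eyre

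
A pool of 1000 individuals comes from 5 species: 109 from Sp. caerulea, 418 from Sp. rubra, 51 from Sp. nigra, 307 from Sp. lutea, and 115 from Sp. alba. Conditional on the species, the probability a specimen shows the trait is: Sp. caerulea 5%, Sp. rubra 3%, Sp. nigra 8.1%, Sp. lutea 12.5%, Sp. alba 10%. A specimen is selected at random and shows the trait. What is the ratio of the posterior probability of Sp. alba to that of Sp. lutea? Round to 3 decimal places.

Prior × likelihood for each hypothesis:
  Sp. caerulea: 0.109 × 0.05 = 0.00545
  Sp. rubra: 0.418 × 0.03 = 0.01254
  Sp. nigra: 0.051 × 0.081 = 0.004131
  Sp. lutea: 0.307 × 0.125 = 0.038375
  Sp. alba: 0.115 × 0.1 = 0.0115
Sum = 0.071996.
The ratio is 0.0115 / 0.038375 (the normalizer cancels) = 0.300.

0.300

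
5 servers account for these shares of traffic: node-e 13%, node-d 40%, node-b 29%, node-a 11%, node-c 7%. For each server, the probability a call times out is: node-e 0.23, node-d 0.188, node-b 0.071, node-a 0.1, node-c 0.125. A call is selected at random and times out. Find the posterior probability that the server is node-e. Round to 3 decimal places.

Unnormalized posteriors (prior × likelihood):
  node-e: 0.13 × 0.23 = 0.0299
  node-d: 0.4 × 0.188 = 0.0752
  node-b: 0.29 × 0.071 = 0.02059
  node-a: 0.11 × 0.1 = 0.011
  node-c: 0.07 × 0.125 = 0.00875
Total = 0.14544.
P(node-e | evidence) = 0.0299 / 0.14544 ≈ 0.206.

0.206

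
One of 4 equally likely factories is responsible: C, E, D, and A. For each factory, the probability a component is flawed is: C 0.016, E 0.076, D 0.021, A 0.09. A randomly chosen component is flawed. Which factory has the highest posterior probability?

With a uniform prior (1/4 each), posterior ∝ likelihood:
  C: 0.016
  E: 0.076
  D: 0.021
  A: 0.09
Sum = 0.203.
Largest term belongs to A, so A is most probable.

A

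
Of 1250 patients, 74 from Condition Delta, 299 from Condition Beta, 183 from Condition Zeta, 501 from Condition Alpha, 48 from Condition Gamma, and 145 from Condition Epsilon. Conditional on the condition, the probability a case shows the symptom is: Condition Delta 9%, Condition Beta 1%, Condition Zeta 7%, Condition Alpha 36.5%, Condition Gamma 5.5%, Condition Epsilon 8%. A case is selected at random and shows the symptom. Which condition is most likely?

Condition Alpha

Prior × likelihood for each hypothesis:
  Condition Delta: 0.0592 × 0.09 = 0.005328
  Condition Beta: 0.2392 × 0.01 = 0.002392
  Condition Zeta: 0.1464 × 0.07 = 0.010248
  Condition Alpha: 0.4008 × 0.365 = 0.146292
  Condition Gamma: 0.0384 × 0.055 = 0.002112
  Condition Epsilon: 0.116 × 0.08 = 0.00928
Sum = 0.175652.
Largest term belongs to Condition Alpha, so Condition Alpha is most probable.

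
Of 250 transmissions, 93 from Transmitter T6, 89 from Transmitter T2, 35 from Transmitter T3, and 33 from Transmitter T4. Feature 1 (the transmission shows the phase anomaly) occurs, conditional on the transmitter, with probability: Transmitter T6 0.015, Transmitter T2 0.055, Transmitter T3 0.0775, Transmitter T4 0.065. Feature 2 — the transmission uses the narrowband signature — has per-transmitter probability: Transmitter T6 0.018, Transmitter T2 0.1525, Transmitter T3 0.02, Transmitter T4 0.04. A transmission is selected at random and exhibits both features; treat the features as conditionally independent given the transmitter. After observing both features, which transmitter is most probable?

Transmitter T2

Unnormalized posteriors (prior × likelihood):
  Transmitter T6: 0.372 × 0.015 × 0.018 = 0.00010044
  Transmitter T2: 0.356 × 0.055 × 0.1525 = 0.00298595
  Transmitter T3: 0.14 × 0.0775 × 0.02 = 0.000217
  Transmitter T4: 0.132 × 0.065 × 0.04 = 0.0003432
Normalizing constant = 0.00364659.
Largest term belongs to Transmitter T2, so Transmitter T2 is most probable.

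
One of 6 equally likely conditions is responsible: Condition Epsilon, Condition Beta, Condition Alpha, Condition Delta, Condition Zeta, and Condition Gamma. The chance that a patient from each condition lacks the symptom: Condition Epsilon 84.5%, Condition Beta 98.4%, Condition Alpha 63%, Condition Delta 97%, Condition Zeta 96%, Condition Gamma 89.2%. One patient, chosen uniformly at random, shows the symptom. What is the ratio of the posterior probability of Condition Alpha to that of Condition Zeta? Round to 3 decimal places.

Taking complements, P(symptomatic | each) = Condition Epsilon 0.155, Condition Beta 0.016, Condition Alpha 0.37, Condition Delta 0.03, Condition Zeta 0.04, Condition Gamma 0.108.
Since the prior is uniform, the posterior is proportional to the likelihood:
  Condition Epsilon: 0.155
  Condition Beta: 0.016
  Condition Alpha: 0.37
  Condition Delta: 0.03
  Condition Zeta: 0.04
  Condition Gamma: 0.108
Total = 0.719.
The ratio is 0.37 / 0.04 (the normalizer cancels) = 9.250.

9.250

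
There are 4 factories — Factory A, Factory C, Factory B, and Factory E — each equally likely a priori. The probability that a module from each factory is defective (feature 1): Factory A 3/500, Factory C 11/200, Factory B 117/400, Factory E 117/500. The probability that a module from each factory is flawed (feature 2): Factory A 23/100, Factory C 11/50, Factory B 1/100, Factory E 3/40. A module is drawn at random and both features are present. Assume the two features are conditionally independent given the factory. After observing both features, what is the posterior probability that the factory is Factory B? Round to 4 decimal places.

0.0861

Since the prior is uniform, the posterior is proportional to the likelihood:
  Factory A: 0.006 × 0.23 = 0.00138
  Factory C: 0.055 × 0.22 = 0.0121
  Factory B: 0.2925 × 0.01 = 0.002925
  Factory E: 0.234 × 0.075 = 0.01755
Total = 0.033955.
P(Factory B | evidence) = 0.002925 / 0.033955 ≈ 0.0861.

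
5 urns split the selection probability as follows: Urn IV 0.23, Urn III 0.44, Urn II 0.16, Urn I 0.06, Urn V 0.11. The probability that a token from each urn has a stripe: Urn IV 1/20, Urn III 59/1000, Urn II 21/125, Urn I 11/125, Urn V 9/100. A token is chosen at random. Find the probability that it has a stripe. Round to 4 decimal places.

0.0795

By Bayes' rule, posterior ∝ prior × likelihood:
  Urn IV: 0.23 × 0.05 = 0.0115
  Urn III: 0.44 × 0.059 = 0.02596
  Urn II: 0.16 × 0.168 = 0.02688
  Urn I: 0.06 × 0.088 = 0.00528
  Urn V: 0.11 × 0.09 = 0.0099
P(striped) = 0.0115 + 0.02596 + 0.02688 + 0.00528 + 0.0099 = 0.07952 → 0.0795.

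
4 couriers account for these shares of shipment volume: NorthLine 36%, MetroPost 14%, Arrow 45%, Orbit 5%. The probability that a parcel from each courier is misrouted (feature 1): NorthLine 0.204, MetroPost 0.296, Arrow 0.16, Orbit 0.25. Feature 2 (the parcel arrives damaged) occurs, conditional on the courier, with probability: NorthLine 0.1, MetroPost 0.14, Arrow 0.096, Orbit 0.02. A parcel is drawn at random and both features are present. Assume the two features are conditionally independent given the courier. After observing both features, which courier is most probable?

By Bayes' rule, posterior ∝ prior × likelihood:
  NorthLine: 0.36 × 0.204 × 0.1 = 0.007344
  MetroPost: 0.14 × 0.296 × 0.14 = 0.0058016
  Arrow: 0.45 × 0.16 × 0.096 = 0.006912
  Orbit: 0.05 × 0.25 × 0.02 = 0.00025
Normalizing constant = 0.0203076.
Largest term belongs to NorthLine, so NorthLine is most probable.

NorthLine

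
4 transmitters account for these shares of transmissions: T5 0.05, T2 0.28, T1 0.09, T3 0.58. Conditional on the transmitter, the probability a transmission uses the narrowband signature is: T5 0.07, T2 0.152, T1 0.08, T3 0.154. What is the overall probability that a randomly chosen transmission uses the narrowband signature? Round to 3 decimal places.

0.143

By Bayes' rule, posterior ∝ prior × likelihood:
  T5: 0.05 × 0.07 = 0.0035
  T2: 0.28 × 0.152 = 0.04256
  T1: 0.09 × 0.08 = 0.0072
  T3: 0.58 × 0.154 = 0.08932
P(narrowband) = 0.0035 + 0.04256 + 0.0072 + 0.08932 = 0.14258 → 0.143.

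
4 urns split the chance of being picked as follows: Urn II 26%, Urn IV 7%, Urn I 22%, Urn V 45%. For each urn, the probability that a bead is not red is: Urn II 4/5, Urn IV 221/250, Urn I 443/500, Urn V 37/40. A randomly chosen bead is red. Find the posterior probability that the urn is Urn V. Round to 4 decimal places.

Taking complements, P(red | each) = Urn II 0.2, Urn IV 0.116, Urn I 0.114, Urn V 0.075.
By Bayes' rule, posterior ∝ prior × likelihood:
  Urn II: 0.26 × 0.2 = 0.052
  Urn IV: 0.07 × 0.116 = 0.00812
  Urn I: 0.22 × 0.114 = 0.02508
  Urn V: 0.45 × 0.075 = 0.03375
Normalizing constant = 0.11895.
P(Urn V | evidence) = 0.03375 / 0.11895 ≈ 0.2837.

0.2837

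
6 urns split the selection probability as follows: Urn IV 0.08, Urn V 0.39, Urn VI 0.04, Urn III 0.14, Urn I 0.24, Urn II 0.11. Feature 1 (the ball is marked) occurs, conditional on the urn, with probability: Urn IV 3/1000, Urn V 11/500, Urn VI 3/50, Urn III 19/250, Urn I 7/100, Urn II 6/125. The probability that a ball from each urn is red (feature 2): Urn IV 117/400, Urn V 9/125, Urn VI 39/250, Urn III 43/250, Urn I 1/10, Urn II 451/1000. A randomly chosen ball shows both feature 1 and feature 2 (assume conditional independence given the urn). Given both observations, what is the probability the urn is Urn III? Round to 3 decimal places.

0.263

Prior × likelihood for each hypothesis:
  Urn IV: 0.08 × 0.003 × 0.2925 = 0.0000702
  Urn V: 0.39 × 0.022 × 0.072 = 0.00061776
  Urn VI: 0.04 × 0.06 × 0.156 = 0.0003744
  Urn III: 0.14 × 0.076 × 0.172 = 0.00183008
  Urn I: 0.24 × 0.07 × 0.1 = 0.00168
  Urn II: 0.11 × 0.048 × 0.451 = 0.00238128
Total = 0.00695372.
P(Urn III | evidence) = 0.00183008 / 0.00695372 ≈ 0.263.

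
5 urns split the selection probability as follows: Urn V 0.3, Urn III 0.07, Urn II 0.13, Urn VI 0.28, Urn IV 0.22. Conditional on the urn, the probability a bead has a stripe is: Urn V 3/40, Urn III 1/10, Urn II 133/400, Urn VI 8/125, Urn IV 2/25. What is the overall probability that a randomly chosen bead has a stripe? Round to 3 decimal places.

Prior × likelihood for each hypothesis:
  Urn V: 0.3 × 0.075 = 0.0225
  Urn III: 0.07 × 0.1 = 0.007
  Urn II: 0.13 × 0.3325 = 0.043225
  Urn VI: 0.28 × 0.064 = 0.01792
  Urn IV: 0.22 × 0.08 = 0.0176
P(striped) = 0.0225 + 0.007 + 0.043225 + 0.01792 + 0.0176 = 0.108245 → 0.108.

0.108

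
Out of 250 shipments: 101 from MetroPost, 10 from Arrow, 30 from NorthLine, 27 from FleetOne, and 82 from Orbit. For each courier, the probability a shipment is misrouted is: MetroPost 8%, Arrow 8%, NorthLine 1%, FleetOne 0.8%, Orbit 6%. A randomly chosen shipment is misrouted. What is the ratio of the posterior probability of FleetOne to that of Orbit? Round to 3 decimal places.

Prior × likelihood for each hypothesis:
  MetroPost: 0.404 × 0.08 = 0.03232
  Arrow: 0.04 × 0.08 = 0.0032
  NorthLine: 0.12 × 0.01 = 0.0012
  FleetOne: 0.108 × 0.008 = 0.000864
  Orbit: 0.328 × 0.06 = 0.01968
Normalizing constant = 0.057264.
The ratio is 0.000864 / 0.01968 (the normalizer cancels) = 0.044.

0.044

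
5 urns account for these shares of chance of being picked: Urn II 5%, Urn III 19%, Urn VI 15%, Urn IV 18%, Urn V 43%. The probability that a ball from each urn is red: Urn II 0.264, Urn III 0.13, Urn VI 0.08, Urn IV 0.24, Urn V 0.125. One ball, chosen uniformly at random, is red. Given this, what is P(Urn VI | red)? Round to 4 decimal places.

Unnormalized posteriors (prior × likelihood):
  Urn II: 0.05 × 0.264 = 0.0132
  Urn III: 0.19 × 0.13 = 0.0247
  Urn VI: 0.15 × 0.08 = 0.012
  Urn IV: 0.18 × 0.24 = 0.0432
  Urn V: 0.43 × 0.125 = 0.05375
Normalizing constant = 0.14685.
P(Urn VI | evidence) = 0.012 / 0.14685 ≈ 0.0817.

0.0817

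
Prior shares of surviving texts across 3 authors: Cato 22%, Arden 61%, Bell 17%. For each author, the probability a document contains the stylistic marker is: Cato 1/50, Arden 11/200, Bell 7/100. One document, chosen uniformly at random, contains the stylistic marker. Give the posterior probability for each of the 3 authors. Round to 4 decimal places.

Unnormalized posteriors (prior × likelihood):
  Cato: 0.22 × 0.02 = 0.0044
  Arden: 0.61 × 0.055 = 0.03355
  Bell: 0.17 × 0.07 = 0.0119
Normalizing constant = 0.04985.
P(Cato | marker) = 0.0044/0.04985 ≈ 0.0883
P(Arden | marker) = 0.03355/0.04985 ≈ 0.6730
P(Bell | marker) = 0.0119/0.04985 ≈ 0.2387

Cato 0.0883, Arden 0.6730, Bell 0.2387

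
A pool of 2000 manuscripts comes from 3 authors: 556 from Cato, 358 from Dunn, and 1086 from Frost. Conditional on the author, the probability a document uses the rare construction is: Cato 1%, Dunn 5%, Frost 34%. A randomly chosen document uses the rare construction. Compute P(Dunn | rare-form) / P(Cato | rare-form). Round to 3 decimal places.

3.219

Compute prior × likelihood for every hypothesis:
  Cato: 0.278 × 0.01 = 0.00278
  Dunn: 0.179 × 0.05 = 0.00895
  Frost: 0.543 × 0.34 = 0.18462
Sum = 0.19635.
The ratio is 0.00895 / 0.00278 (the normalizer cancels) = 3.219.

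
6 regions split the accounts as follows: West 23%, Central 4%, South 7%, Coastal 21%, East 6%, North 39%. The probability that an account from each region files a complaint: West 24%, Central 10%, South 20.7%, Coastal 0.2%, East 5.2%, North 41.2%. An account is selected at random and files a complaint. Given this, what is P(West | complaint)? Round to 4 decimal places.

0.2320

Compute prior × likelihood for every hypothesis:
  West: 0.23 × 0.24 = 0.0552
  Central: 0.04 × 0.1 = 0.004
  South: 0.07 × 0.207 = 0.01449
  Coastal: 0.21 × 0.002 = 0.00042
  East: 0.06 × 0.052 = 0.00312
  North: 0.39 × 0.412 = 0.16068
Sum = 0.23791.
P(West | evidence) = 0.0552 / 0.23791 ≈ 0.2320.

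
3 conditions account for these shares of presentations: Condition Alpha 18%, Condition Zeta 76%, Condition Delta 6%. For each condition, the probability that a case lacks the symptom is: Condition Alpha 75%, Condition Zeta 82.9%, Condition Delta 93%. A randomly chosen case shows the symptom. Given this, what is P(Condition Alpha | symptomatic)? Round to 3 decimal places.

0.251

Taking complements, P(symptomatic | each) = Condition Alpha 0.25, Condition Zeta 0.171, Condition Delta 0.07.
Compute prior × likelihood for every hypothesis:
  Condition Alpha: 0.18 × 0.25 = 0.045
  Condition Zeta: 0.76 × 0.171 = 0.12996
  Condition Delta: 0.06 × 0.07 = 0.0042
Total = 0.17916.
P(Condition Alpha | evidence) = 0.045 / 0.17916 ≈ 0.251.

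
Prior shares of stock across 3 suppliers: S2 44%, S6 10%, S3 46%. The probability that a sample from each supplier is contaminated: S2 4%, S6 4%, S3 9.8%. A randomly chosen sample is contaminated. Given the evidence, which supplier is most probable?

By Bayes' rule, posterior ∝ prior × likelihood:
  S2: 0.44 × 0.04 = 0.0176
  S6: 0.1 × 0.04 = 0.004
  S3: 0.46 × 0.098 = 0.04508
Total = 0.06668.
Largest term belongs to S3, so S3 is most probable.

S3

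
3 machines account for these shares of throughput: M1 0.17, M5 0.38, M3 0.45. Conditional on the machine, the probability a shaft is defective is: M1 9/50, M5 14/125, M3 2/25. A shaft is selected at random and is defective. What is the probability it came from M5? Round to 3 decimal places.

0.390

Unnormalized posteriors (prior × likelihood):
  M1: 0.17 × 0.18 = 0.0306
  M5: 0.38 × 0.112 = 0.04256
  M3: 0.45 × 0.08 = 0.036
Normalizing constant = 0.10916.
P(M5 | evidence) = 0.04256 / 0.10916 ≈ 0.390.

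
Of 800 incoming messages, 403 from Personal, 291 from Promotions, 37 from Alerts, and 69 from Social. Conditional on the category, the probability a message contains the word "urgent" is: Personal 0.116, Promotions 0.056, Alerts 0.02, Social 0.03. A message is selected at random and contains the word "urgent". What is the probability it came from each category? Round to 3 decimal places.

Unnormalized posteriors (prior × likelihood):
  Personal: 0.50375 × 0.116 = 0.058435
  Promotions: 0.36375 × 0.056 = 0.02037
  Alerts: 0.04625 × 0.02 = 0.000925
  Social: 0.08625 × 0.03 = 0.0025875
Total = 0.0823175.
P(Personal | urgent-flag) = 0.058435/0.0823175 ≈ 0.710
P(Promotions | urgent-flag) = 0.02037/0.0823175 ≈ 0.247
P(Alerts | urgent-flag) = 0.000925/0.0823175 ≈ 0.011
P(Social | urgent-flag) = 0.0025875/0.0823175 ≈ 0.031
(Check: 0.710+0.247+0.011+0.031 = 0.999.)

Personal 0.710, Promotions 0.247, Alerts 0.011, Social 0.031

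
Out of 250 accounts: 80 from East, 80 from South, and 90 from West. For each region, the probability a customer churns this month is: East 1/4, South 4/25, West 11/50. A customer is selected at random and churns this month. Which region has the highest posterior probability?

Compute prior × likelihood for every hypothesis:
  East: 0.32 × 0.25 = 0.08
  South: 0.32 × 0.16 = 0.0512
  West: 0.36 × 0.22 = 0.0792
Normalizing constant = 0.2104.
Largest term belongs to East, so East is most probable.

East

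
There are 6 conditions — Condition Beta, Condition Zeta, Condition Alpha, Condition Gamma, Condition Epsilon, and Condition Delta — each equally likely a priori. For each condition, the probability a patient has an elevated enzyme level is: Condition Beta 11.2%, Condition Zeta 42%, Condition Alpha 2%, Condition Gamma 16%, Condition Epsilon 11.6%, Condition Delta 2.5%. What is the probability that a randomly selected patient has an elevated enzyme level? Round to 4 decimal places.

Since the prior is uniform, the posterior is proportional to the likelihood:
  Condition Beta: 0.112
  Condition Zeta: 0.42
  Condition Alpha: 0.02
  Condition Gamma: 0.16
  Condition Epsilon: 0.116
  Condition Delta: 0.025
P(elevated) = (1/6) × (0.112 + 0.42 + 0.02 + 0.16 + 0.116 + 0.025) = 0.853/6 ≈ 0.1422.

0.1422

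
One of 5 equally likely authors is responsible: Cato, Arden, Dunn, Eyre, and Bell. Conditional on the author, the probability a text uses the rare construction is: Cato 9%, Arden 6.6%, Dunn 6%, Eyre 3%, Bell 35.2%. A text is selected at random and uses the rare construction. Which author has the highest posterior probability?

Bell

Since the prior is uniform, the posterior is proportional to the likelihood:
  Cato: 0.09
  Arden: 0.066
  Dunn: 0.06
  Eyre: 0.03
  Bell: 0.352
Normalizing constant = 0.598.
Largest term belongs to Bell, so Bell is most probable.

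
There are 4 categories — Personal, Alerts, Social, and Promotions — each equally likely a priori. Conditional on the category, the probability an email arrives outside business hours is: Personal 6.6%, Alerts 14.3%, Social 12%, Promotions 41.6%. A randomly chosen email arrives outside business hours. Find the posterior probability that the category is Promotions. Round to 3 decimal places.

0.558

Since the prior is uniform, the posterior is proportional to the likelihood:
  Personal: 0.066
  Alerts: 0.143
  Social: 0.12
  Promotions: 0.416
Total = 0.745.
P(Promotions | evidence) = 0.416 / 0.745 ≈ 0.558.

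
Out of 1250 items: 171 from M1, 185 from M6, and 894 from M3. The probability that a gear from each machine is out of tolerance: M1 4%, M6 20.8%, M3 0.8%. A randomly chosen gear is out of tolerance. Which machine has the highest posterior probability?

M6

Unnormalized posteriors (prior × likelihood):
  M1: 0.1368 × 0.04 = 0.005472
  M6: 0.148 × 0.208 = 0.030784
  M3: 0.7152 × 0.008 = 0.0057216
Sum = 0.0419776.
Largest term belongs to M6, so M6 is most probable.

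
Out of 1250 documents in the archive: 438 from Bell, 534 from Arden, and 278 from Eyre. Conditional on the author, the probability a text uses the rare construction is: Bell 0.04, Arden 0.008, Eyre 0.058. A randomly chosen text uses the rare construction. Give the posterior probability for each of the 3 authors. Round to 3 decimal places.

Bell 0.462, Arden 0.113, Eyre 0.425

Compute prior × likelihood for every hypothesis:
  Bell: 0.3504 × 0.04 = 0.014016
  Arden: 0.4272 × 0.008 = 0.0034176
  Eyre: 0.2224 × 0.058 = 0.0128992
Normalizing constant = 0.0303328.
P(Bell | rare-form) = 0.014016/0.0303328 ≈ 0.462
P(Arden | rare-form) = 0.0034176/0.0303328 ≈ 0.113
P(Eyre | rare-form) = 0.0128992/0.0303328 ≈ 0.425
(Check: 0.462+0.113+0.425 = 1.000.)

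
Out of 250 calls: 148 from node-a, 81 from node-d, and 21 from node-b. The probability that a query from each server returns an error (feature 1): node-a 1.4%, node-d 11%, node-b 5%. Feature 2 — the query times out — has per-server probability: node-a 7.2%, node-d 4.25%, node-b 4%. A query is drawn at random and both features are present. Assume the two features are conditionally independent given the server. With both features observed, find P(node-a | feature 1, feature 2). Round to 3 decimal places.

Compute prior × likelihood for every hypothesis:
  node-a: 0.592 × 0.014 × 0.072 = 0.000596736
  node-d: 0.324 × 0.11 × 0.0425 = 0.0015147
  node-b: 0.084 × 0.05 × 0.04 = 0.000168
Normalizing constant = 0.002279436.
P(node-a | evidence) = 0.000596736 / 0.002279436 ≈ 0.262.

0.262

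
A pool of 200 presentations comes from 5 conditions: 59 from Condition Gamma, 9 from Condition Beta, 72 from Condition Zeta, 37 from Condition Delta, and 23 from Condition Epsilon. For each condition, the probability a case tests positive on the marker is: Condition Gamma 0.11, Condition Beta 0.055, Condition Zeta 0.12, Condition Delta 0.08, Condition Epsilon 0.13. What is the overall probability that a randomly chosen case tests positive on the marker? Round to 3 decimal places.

0.108

Compute prior × likelihood for every hypothesis:
  Condition Gamma: 0.295 × 0.11 = 0.03245
  Condition Beta: 0.045 × 0.055 = 0.002475
  Condition Zeta: 0.36 × 0.12 = 0.0432
  Condition Delta: 0.185 × 0.08 = 0.0148
  Condition Epsilon: 0.115 × 0.13 = 0.01495
P(marker-positive) = 0.03245 + 0.002475 + 0.0432 + 0.0148 + 0.01495 = 0.107875 → 0.108.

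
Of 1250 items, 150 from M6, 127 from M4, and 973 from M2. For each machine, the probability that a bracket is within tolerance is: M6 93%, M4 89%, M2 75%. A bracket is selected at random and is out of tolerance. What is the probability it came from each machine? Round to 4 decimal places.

M6 0.0392, M4 0.0522, M2 0.9086

Taking complements, P(oversize | each) = M6 0.07, M4 0.11, M2 0.25.
Unnormalized posteriors (prior × likelihood):
  M6: 0.12 × 0.07 = 0.0084
  M4: 0.1016 × 0.11 = 0.011176
  M2: 0.7784 × 0.25 = 0.1946
Normalizing constant = 0.214176.
P(M6 | oversize) = 0.0084/0.214176 ≈ 0.0392
P(M4 | oversize) = 0.011176/0.214176 ≈ 0.0522
P(M2 | oversize) = 0.1946/0.214176 ≈ 0.9086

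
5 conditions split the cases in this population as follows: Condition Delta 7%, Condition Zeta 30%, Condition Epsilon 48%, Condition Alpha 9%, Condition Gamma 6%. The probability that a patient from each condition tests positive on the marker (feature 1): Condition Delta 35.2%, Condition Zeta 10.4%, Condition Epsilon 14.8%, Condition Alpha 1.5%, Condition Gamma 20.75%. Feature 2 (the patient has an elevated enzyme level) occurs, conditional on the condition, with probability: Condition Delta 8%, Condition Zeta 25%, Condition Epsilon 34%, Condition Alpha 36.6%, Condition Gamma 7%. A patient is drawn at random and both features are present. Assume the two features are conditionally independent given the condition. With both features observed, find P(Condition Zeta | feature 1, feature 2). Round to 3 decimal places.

0.221

By Bayes' rule, posterior ∝ prior × likelihood:
  Condition Delta: 0.07 × 0.352 × 0.08 = 0.0019712
  Condition Zeta: 0.3 × 0.104 × 0.25 = 0.0078
  Condition Epsilon: 0.48 × 0.148 × 0.34 = 0.0241536
  Condition Alpha: 0.09 × 0.015 × 0.366 = 0.0004941
  Condition Gamma: 0.06 × 0.2075 × 0.07 = 0.0008715
Total = 0.0352904.
P(Condition Zeta | evidence) = 0.0078 / 0.0352904 ≈ 0.221.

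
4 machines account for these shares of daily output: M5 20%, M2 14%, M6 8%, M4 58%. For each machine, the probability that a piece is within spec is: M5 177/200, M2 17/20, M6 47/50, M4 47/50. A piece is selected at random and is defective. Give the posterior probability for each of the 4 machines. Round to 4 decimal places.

M5 0.2751, M2 0.2512, M6 0.0574, M4 0.4163

Taking complements, P(defective | each) = M5 0.115, M2 0.15, M6 0.06, M4 0.06.
Prior × likelihood for each hypothesis:
  M5: 0.2 × 0.115 = 0.023
  M2: 0.14 × 0.15 = 0.021
  M6: 0.08 × 0.06 = 0.0048
  M4: 0.58 × 0.06 = 0.0348
Normalizing constant = 0.0836.
P(M5 | defective) = 0.023/0.0836 ≈ 0.2751
P(M2 | defective) = 0.021/0.0836 ≈ 0.2512
P(M6 | defective) = 0.0048/0.0836 ≈ 0.0574
P(M4 | defective) = 0.0348/0.0836 ≈ 0.4163
(Check: 0.2751+0.2512+0.0574+0.4163 = 1.0000.)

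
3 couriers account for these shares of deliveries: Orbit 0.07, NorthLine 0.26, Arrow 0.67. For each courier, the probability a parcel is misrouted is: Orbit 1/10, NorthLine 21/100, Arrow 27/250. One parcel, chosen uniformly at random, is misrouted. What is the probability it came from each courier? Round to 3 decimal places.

Orbit 0.052, NorthLine 0.408, Arrow 0.540

By Bayes' rule, posterior ∝ prior × likelihood:
  Orbit: 0.07 × 0.1 = 0.007
  NorthLine: 0.26 × 0.21 = 0.0546
  Arrow: 0.67 × 0.108 = 0.07236
Sum = 0.13396.
P(Orbit | misrouted) = 0.007/0.13396 ≈ 0.052
P(NorthLine | misrouted) = 0.0546/0.13396 ≈ 0.408
P(Arrow | misrouted) = 0.07236/0.13396 ≈ 0.540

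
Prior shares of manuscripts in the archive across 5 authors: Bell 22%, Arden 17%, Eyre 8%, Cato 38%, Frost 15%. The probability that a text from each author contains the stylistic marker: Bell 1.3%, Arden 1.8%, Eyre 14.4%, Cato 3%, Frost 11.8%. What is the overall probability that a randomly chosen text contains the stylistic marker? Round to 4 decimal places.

0.0465

Unnormalized posteriors (prior × likelihood):
  Bell: 0.22 × 0.013 = 0.00286
  Arden: 0.17 × 0.018 = 0.00306
  Eyre: 0.08 × 0.144 = 0.01152
  Cato: 0.38 × 0.03 = 0.0114
  Frost: 0.15 × 0.118 = 0.0177
P(marker) = 0.00286 + 0.00306 + 0.01152 + 0.0114 + 0.0177 = 0.04654 → 0.0465.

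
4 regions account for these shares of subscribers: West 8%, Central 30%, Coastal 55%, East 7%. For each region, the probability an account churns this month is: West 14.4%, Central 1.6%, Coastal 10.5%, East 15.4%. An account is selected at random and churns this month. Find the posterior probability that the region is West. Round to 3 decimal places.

0.136

Unnormalized posteriors (prior × likelihood):
  West: 0.08 × 0.144 = 0.01152
  Central: 0.3 × 0.016 = 0.0048
  Coastal: 0.55 × 0.105 = 0.05775
  East: 0.07 × 0.154 = 0.01078
Total = 0.08485.
P(West | evidence) = 0.01152 / 0.08485 ≈ 0.136.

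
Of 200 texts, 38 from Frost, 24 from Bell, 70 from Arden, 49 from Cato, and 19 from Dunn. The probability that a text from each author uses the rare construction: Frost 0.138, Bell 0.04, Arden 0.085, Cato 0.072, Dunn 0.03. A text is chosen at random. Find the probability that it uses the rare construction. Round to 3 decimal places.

0.081

Unnormalized posteriors (prior × likelihood):
  Frost: 0.19 × 0.138 = 0.02622
  Bell: 0.12 × 0.04 = 0.0048
  Arden: 0.35 × 0.085 = 0.02975
  Cato: 0.245 × 0.072 = 0.01764
  Dunn: 0.095 × 0.03 = 0.00285
P(rare-form) = 0.02622 + 0.0048 + 0.02975 + 0.01764 + 0.00285 = 0.08126 → 0.081.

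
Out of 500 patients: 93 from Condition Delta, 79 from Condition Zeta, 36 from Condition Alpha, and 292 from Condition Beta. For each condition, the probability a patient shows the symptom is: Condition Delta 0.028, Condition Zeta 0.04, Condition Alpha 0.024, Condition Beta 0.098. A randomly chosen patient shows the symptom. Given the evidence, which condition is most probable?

Unnormalized posteriors (prior × likelihood):
  Condition Delta: 0.186 × 0.028 = 0.005208
  Condition Zeta: 0.158 × 0.04 = 0.00632
  Condition Alpha: 0.072 × 0.024 = 0.001728
  Condition Beta: 0.584 × 0.098 = 0.057232
Normalizing constant = 0.070488.
Largest term belongs to Condition Beta, so Condition Beta is most probable.

Condition Beta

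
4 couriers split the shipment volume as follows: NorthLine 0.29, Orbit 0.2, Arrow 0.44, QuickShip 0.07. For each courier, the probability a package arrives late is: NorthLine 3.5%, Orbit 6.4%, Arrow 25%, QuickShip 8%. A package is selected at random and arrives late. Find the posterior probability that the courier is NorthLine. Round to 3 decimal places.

0.073

Unnormalized posteriors (prior × likelihood):
  NorthLine: 0.29 × 0.035 = 0.01015
  Orbit: 0.2 × 0.064 = 0.0128
  Arrow: 0.44 × 0.25 = 0.11
  QuickShip: 0.07 × 0.08 = 0.0056
Normalizing constant = 0.13855.
P(NorthLine | evidence) = 0.01015 / 0.13855 ≈ 0.073.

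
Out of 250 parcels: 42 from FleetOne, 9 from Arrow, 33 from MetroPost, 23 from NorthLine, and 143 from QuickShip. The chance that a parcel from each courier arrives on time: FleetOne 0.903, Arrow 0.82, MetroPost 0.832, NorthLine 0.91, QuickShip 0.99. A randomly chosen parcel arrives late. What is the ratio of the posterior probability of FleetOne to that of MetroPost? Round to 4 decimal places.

Taking complements, P(late | each) = FleetOne 0.097, Arrow 0.18, MetroPost 0.168, NorthLine 0.09, QuickShip 0.01.
Prior × likelihood for each hypothesis:
  FleetOne: 0.168 × 0.097 = 0.016296
  Arrow: 0.036 × 0.18 = 0.00648
  MetroPost: 0.132 × 0.168 = 0.022176
  NorthLine: 0.092 × 0.09 = 0.00828
  QuickShip: 0.572 × 0.01 = 0.00572
Total = 0.058952.
The ratio is 0.016296 / 0.022176 (the normalizer cancels) = 0.7348.

0.7348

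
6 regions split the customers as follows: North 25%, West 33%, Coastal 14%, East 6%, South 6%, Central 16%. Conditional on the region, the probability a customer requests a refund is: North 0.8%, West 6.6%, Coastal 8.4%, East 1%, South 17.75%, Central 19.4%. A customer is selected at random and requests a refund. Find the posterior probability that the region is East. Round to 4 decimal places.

Unnormalized posteriors (prior × likelihood):
  North: 0.25 × 0.008 = 0.002
  West: 0.33 × 0.066 = 0.02178
  Coastal: 0.14 × 0.084 = 0.01176
  East: 0.06 × 0.01 = 0.0006
  South: 0.06 × 0.1775 = 0.01065
  Central: 0.16 × 0.194 = 0.03104
Sum = 0.07783.
P(East | evidence) = 0.0006 / 0.07783 ≈ 0.0077.

0.0077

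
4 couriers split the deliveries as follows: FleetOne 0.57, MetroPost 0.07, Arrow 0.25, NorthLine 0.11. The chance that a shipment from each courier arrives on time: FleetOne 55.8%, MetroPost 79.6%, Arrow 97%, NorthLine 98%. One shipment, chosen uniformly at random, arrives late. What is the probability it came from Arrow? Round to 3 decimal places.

0.027

Taking complements, P(late | each) = FleetOne 0.442, MetroPost 0.204, Arrow 0.03, NorthLine 0.02.
Unnormalized posteriors (prior × likelihood):
  FleetOne: 0.57 × 0.442 = 0.25194
  MetroPost: 0.07 × 0.204 = 0.01428
  Arrow: 0.25 × 0.03 = 0.0075
  NorthLine: 0.11 × 0.02 = 0.0022
Normalizing constant = 0.27592.
P(Arrow | evidence) = 0.0075 / 0.27592 ≈ 0.027.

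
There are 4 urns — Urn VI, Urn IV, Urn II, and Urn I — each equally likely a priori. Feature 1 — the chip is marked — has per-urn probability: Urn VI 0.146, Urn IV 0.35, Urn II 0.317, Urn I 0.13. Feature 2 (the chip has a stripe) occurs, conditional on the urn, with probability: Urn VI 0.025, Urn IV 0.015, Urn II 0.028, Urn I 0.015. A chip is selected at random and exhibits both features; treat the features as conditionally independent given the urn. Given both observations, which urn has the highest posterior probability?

Urn II

With a uniform prior (1/4 each), posterior ∝ likelihood:
  Urn VI: 0.146 × 0.025 = 0.00365
  Urn IV: 0.35 × 0.015 = 0.00525
  Urn II: 0.317 × 0.028 = 0.008876
  Urn I: 0.13 × 0.015 = 0.00195
Normalizing constant = 0.019726.
Largest term belongs to Urn II, so Urn II is most probable.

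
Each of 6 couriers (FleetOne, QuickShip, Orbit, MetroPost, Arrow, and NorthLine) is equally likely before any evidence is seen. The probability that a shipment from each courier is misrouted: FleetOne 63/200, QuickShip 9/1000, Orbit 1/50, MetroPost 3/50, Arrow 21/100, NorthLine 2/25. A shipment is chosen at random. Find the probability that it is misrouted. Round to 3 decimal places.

0.116

Since the prior is uniform, the posterior is proportional to the likelihood:
  FleetOne: 0.315
  QuickShip: 0.009
  Orbit: 0.02
  MetroPost: 0.06
  Arrow: 0.21
  NorthLine: 0.08
P(misrouted) = (1/6) × (0.315 + 0.009 + 0.02 + 0.06 + 0.21 + 0.08) = 0.694/6 ≈ 0.116.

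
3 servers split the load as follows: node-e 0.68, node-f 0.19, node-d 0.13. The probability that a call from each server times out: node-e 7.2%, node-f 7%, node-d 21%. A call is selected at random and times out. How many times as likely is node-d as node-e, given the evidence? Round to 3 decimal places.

Prior × likelihood for each hypothesis:
  node-e: 0.68 × 0.072 = 0.04896
  node-f: 0.19 × 0.07 = 0.0133
  node-d: 0.13 × 0.21 = 0.0273
Total = 0.08956.
The ratio is 0.0273 / 0.04896 (the normalizer cancels) = 0.558.

0.558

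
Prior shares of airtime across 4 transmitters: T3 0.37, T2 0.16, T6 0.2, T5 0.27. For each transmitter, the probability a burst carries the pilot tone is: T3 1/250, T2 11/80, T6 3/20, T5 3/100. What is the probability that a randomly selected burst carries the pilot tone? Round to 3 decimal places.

By Bayes' rule, posterior ∝ prior × likelihood:
  T3: 0.37 × 0.004 = 0.00148
  T2: 0.16 × 0.1375 = 0.022
  T6: 0.2 × 0.15 = 0.03
  T5: 0.27 × 0.03 = 0.0081
P(pilot) = 0.00148 + 0.022 + 0.03 + 0.0081 = 0.06158 → 0.062.

0.062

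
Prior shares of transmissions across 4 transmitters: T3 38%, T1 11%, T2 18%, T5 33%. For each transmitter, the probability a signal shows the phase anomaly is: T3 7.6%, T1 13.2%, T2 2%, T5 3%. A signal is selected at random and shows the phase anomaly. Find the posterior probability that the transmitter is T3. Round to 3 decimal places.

By Bayes' rule, posterior ∝ prior × likelihood:
  T3: 0.38 × 0.076 = 0.02888
  T1: 0.11 × 0.132 = 0.01452
  T2: 0.18 × 0.02 = 0.0036
  T5: 0.33 × 0.03 = 0.0099
Total = 0.0569.
P(T3 | evidence) = 0.02888 / 0.0569 ≈ 0.508.

0.508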